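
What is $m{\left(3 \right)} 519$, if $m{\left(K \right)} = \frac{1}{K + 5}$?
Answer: $\frac{519}{8} \approx 64.875$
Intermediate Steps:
$m{\left(K \right)} = \frac{1}{5 + K}$
$m{\left(3 \right)} 519 = \frac{1}{5 + 3} \cdot 519 = \frac{1}{8} \cdot 519 = \frac{519}{8}$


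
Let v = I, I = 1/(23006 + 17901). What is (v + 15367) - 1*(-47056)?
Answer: 2553537662/40907 ≈ 62423.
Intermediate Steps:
I = 1/40907 ≈ 2.4446e-5
v = 1/40907 ≈ 2.4446e-5
(v + 15367) - 1*(-47056) = (1/40907 + 15367) - 1*(-47056) = 628617870/40907 + 47056 = 2553537662/40907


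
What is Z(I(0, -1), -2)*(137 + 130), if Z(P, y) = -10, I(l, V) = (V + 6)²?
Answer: -2670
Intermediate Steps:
I(l, V) = (6 + V)²
Z(I(0, -1), -2)*(137 + 130) = -10*(137 + 130) = -10*267 = -2670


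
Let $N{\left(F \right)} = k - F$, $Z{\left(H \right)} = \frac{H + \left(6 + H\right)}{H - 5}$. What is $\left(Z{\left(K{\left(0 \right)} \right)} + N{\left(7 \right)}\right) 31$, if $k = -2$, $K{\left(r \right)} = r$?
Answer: $- \frac{1581}{5} \approx -316.2$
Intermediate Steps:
$Z{\left(H \right)} = \frac{6 + 2 H}{-5 + H}$
$N{\left(F \right)} = -2 - F$
$\left(Z{\left(K{\left(0 \right)} \right)} + N{\left(7 \right)}\right) 31 = \left(\frac{2 \left(3 + 0\right)}{-5 + 0} - 9\right) 31 = \left(2 \frac{1}{-5} \cdot 3 - 9\right) 31 = \left(2 \left(- \frac{1}{5}\right) 3 - 9\right) 31 = \left(- \frac{6}{5} - 9\right) 31 = \left(- \frac{51}{5}\right) 31 = - \frac{1581}{5}$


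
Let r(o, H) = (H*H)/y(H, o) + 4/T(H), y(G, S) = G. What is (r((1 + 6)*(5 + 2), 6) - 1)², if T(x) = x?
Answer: 289/9 ≈ 32.111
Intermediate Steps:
r(o, H) = H + 4/H (r(o, H) = (H*H)/H + 4/H = H²/H + 4/H = H + 4/H)
(r((1 + 6)*(5 + 2), 6) - 1)² = ((6 + 4/6) - 1)² = ((6 + 4*(⅙)) - 1)² = ((6 + ⅔) - 1)² = (20/3 - 1)² = (17/3)² = 289/9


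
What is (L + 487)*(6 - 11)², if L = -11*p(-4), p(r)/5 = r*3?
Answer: 28675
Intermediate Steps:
p(r) = 15*r (p(r) = 5*(r*3) = 5*(3*r) = 15*r)
L = 660 (L = -165*(-4) = -11*(-60) = 660)
(L + 487)*(6 - 11)² = (660 + 487)*(6 - 11)² = 1147*(-5)² = 1147*25 = 28675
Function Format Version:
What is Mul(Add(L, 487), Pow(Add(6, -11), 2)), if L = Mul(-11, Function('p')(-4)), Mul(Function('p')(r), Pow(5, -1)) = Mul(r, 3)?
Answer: 28675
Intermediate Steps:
Function('p')(r) = Mul(15, r) (Function('p')(r) = Mul(5, Mul(r, 3)) = Mul(5, Mul(3, r)) = Mul(15, r))
L = 660 (L = Mul(-11, Mul(15, -4)) = Mul(-11, -60) = 660)
Mul(Add(L, 487), Pow(Add(6, -11), 2)) = Mul(Add(660, 487), Pow(Add(6, -11), 2)) = Mul(1147, Pow(-5, 2)) = Mul(1147, 25) = 28675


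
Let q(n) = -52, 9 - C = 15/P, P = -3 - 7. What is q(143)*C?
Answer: -546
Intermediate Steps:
P = -10
C = 21/2 (C = 9 - 15/(-10) = 9 - 15*(-1)/10 = 9 - 1*(-3/2) = 9 + 3/2 = 21/2 ≈ 10.500)
q(143)*C = -52*21/2 = -546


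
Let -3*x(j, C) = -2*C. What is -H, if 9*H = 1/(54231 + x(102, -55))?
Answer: -1/487749 ≈ -2.0502e-6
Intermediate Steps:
x(j, C) = 2*C/3 (x(j, C) = -(-2)*C/3 = 2*C/3)
H = 1/487749 (H = 1/(9*(54231 + (2/3)*(-55))) = 1/(9*(54231 - 110/3)) = 1/(9*(162583/3)) = (1/9)*(3/162583) = 1/487749 ≈ 2.0502e-6)
-H = -1*1/487749 = -1/487749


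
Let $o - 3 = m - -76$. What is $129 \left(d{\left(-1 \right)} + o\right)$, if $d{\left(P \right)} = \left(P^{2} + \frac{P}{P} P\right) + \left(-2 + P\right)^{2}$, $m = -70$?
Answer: $2322$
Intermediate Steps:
$d{\left(P \right)} = P + P^{2} + \left(-2 + P\right)^{2}$ ($d{\left(P \right)} = \left(P^{2} + 1 P\right) + \left(-2 + P\right)^{2} = \left(P^{2} + P\right) + \left(-2 + P\right)^{2} = \left(P + P^{2}\right) + \left(-2 + P\right)^{2} = P + P^{2} + \left(-2 + P\right)^{2}$)
$o = 9$ ($o = 3 - -6 = 3 + \left(-70 + 76\right) = 3 + 6 = 9$)
$129 \left(d{\left(-1 \right)} + o\right) = 129 \left(\left(-1 + \left(-1\right)^{2} + \left(-2 - 1\right)^{2}\right) + 9\right) = 129 \left(\left(-1 + 1 + \left(-3\right)^{2}\right) + 9\right) = 129 \left(\left(-1 + 1 + 9\right) + 9\right) = 129 \left(9 + 9\right) = 129 \cdot 18 = 2322$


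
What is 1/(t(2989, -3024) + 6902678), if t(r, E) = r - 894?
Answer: 1/6904773 ≈ 1.4483e-7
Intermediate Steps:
t(r, E) = -894 + r
1/(t(2989, -3024) + 6902678) = 1/((-894 + 2989) + 6902678) = 1/(2095 + 6902678) = 1/6904773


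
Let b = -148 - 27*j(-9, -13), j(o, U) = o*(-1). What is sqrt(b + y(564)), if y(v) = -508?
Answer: I*sqrt(899) ≈ 29.983*I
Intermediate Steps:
j(o, U) = -o
b = -391 (b = -148 - (-27)*(-9) = -148 - 27*9 = -148 - 243 = -391)
sqrt(b + y(564)) = sqrt(-391 - 508) = sqrt(-899) = I*sqrt(899)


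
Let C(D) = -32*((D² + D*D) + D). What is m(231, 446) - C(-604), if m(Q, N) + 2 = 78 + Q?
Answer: 23329203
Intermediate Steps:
C(D) = -64*D² - 32*D (C(D) = -32*((D² + D²) + D) = -32*(2*D² + D) = -32*(D + 2*D²) = -64*D² - 32*D)
m(Q, N) = 76 + Q (m(Q, N) = -2 + (78 + Q) = 76 + Q)
m(231, 446) - C(-604) = (76 + 231) - (-32)*(-604)*(1 + 2*(-604)) = 307 - (-32)*(-604)*(1 - 1208) = 307 - (-32)*(-604)*(-1207) = 307 - 1*(-23328896) = 307 + 23328896 = 23329203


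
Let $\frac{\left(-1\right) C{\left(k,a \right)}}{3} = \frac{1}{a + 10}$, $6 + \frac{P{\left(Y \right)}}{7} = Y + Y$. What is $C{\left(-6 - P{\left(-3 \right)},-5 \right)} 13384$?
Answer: $- \frac{40152}{5} \approx -8030.4$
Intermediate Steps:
$P{\left(Y \right)} = -42 + 14 Y$ ($P{\left(Y \right)} = -42 + 7 \left(Y + Y\right) = -42 + 7 \cdot 2 Y = -42 + 14 Y$)
$C{\left(k,a \right)} = - \frac{3}{10 + a}$ ($C{\left(k,a \right)} = - \frac{3}{a + 10} = - \frac{3}{10 + a}$)
$C{\left(-6 - P{\left(-3 \right)},-5 \right)} 13384 = - \frac{3}{10 - 5} \cdot 13384 = - \frac{3}{5} \cdot 13384 = \left(-3\right) \frac{1}{5} \cdot 13384 = \left(- \frac{3}{5}\right) 13384 = - \frac{40152}{5}$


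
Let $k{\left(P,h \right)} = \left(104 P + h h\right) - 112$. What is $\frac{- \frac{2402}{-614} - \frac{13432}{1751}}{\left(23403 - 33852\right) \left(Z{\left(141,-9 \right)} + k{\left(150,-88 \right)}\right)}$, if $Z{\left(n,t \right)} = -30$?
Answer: $\frac{2020673}{130324081623786} \approx 1.5505 \cdot 10^{-8}$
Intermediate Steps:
$k{\left(P,h \right)} = -112 + h^{2} + 104 P$ ($k{\left(P,h \right)} = \left(104 P + h^{2}\right) - 112 = \left(h^{2} + 104 P\right) - 112 = -112 + h^{2} + 104 P$)
$\frac{- \frac{2402}{-614} - \frac{13432}{1751}}{\left(23403 - 33852\right) \left(Z{\left(141,-9 \right)} + k{\left(150,-88 \right)}\right)} = \frac{- \frac{2402}{-614} - \frac{13432}{1751}}{\left(23403 - 33852\right) \left(-30 + \left(-112 + \left(-88\right)^{2} + 104 \cdot 150\right)\right)} = \frac{\left(-2402\right) \left(- \frac{1}{614}\right) - \frac{13432}{1751}}{\left(-10449\right) \left(-30 + \left(-112 + 7744 + 15600\right)\right)} = \frac{\frac{1201}{307} - \frac{13432}{1751}}{\left(-10449\right) \left(-30 + 23232\right)} = - \frac{2020673}{537557 \left(\left(-10449\right) 23202\right)} = - \frac{2020673}{537557 \left(-242437698\right)} = \left(- \frac{2020673}{537557}\right) \left(- \frac{1}{242437698}\right) = \frac{2020673}{130324081623786}$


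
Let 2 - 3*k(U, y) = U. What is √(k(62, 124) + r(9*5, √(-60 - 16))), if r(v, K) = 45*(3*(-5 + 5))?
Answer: 2*I*√5 ≈ 4.4721*I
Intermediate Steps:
k(U, y) = ⅔ - U/3
r(v, K) = 0 (r(v, K) = 45*(3*0) = 45*0 = 0)
√(k(62, 124) + r(9*5, √(-60 - 16))) = √((⅔ - ⅓*62) + 0) = √((⅔ - 62/3) + 0) = √(-20 + 0) = √(-20) = 2*I*√5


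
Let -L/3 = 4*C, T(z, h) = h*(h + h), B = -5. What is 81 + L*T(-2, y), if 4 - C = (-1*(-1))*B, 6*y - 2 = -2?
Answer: 81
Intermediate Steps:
y = 0 (y = 1/3 + (1/6)*(-2) = 1/3 - 1/3 = 0)
C = 9 (C = 4 - (-1*(-1))*(-5) = 4 - (-5) = 4 - 1*(-5) = 4 + 5 = 9)
T(z, h) = 2*h**2 (T(z, h) = h*(2*h) = 2*h**2)
L = -108 (L = -12*9 = -3*36 = -108)
81 + L*T(-2, y) = 81 - 216*0**2 = 81 - 216*0 = 81 - 108*0 = 81 + 0 = 81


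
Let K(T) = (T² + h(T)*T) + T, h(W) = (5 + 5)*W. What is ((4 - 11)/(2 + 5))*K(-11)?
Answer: -1320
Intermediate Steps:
h(W) = 10*W
K(T) = T + 11*T² (K(T) = (T² + (10*T)*T) + T = (T² + 10*T²) + T = 11*T² + T = T + 11*T²)
((4 - 11)/(2 + 5))*K(-11) = ((4 - 11)/(2 + 5))*(-11*(1 + 11*(-11))) = (-7/7)*(-11*(1 - 121)) = (-7*⅐)*(-11*(-120)) = -1*1320 = -1320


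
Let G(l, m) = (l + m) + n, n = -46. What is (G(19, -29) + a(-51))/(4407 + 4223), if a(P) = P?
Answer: -107/8630 ≈ -0.012399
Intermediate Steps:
G(l, m) = -46 + l + m (G(l, m) = (l + m) - 46 = -46 + l + m)
(G(19, -29) + a(-51))/(4407 + 4223) = ((-46 + 19 - 29) - 51)/(4407 + 4223) = (-56 - 51)/8630 = -107*1/8630 = -107/8630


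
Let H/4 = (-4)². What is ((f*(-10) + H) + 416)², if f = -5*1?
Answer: 280900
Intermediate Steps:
H = 64 (H = 4*(-4)² = 4*16 = 64)
f = -5
((f*(-10) + H) + 416)² = ((-5*(-10) + 64) + 416)² = ((50 + 64) + 416)² = (114 + 416)² = 530² = 280900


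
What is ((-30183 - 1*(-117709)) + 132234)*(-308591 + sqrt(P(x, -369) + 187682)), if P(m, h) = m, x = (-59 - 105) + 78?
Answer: -67815958160 + 3955680*sqrt(579) ≈ -6.7721e+10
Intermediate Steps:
x = -86 (x = -164 + 78 = -86)
((-30183 - 1*(-117709)) + 132234)*(-308591 + sqrt(P(x, -369) + 187682)) = ((-30183 - 1*(-117709)) + 132234)*(-308591 + sqrt(-86 + 187682)) = ((-30183 + 117709) + 132234)*(-308591 + sqrt(187596)) = (87526 + 132234)*(-308591 + 18*sqrt(579)) = 219760*(-308591 + 18*sqrt(579)) = -67815958160 + 3955680*sqrt(579)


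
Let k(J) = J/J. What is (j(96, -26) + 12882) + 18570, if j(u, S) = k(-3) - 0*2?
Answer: 31453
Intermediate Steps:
k(J) = 1
j(u, S) = 1 (j(u, S) = 1 - 0*2 = 1 - 1*0 = 1 + 0 = 1)
(j(96, -26) + 12882) + 18570 = (1 + 12882) + 18570 = 12883 + 18570 = 31453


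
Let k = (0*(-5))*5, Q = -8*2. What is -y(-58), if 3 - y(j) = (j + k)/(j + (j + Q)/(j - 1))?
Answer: -3311/1674 ≈ -1.9779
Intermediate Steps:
Q = -16
k = 0 (k = 0*5 = 0)
y(j) = 3 - j/(j + (-16 + j)/(-1 + j)) (y(j) = 3 - (j + 0)/(j + (j - 16)/(j - 1)) = 3 - j/(j + (-16 + j)/(-1 + j)))
-y(-58) = -(-48 - 58 + 2*(-58)**2)/(-16 + (-58)**2) = -(-48 - 58 + 2*3364)/(-16 + 3364) = -(-48 - 58 + 6728)/3348 = -6622/3348 = -1*3311/1674 = -3311/1674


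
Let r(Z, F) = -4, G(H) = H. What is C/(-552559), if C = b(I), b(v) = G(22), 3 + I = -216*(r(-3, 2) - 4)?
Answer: -22/552559 ≈ -3.9815e-5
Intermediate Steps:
I = 1725 (I = -3 - 216*(-4 - 4) = -3 - 216*(-8) = -3 - 36*(-48) = -3 + 1728 = 1725)
b(v) = 22
C = 22
C/(-552559) = 22/(-552559) = 22*(-1/552559) = -22/552559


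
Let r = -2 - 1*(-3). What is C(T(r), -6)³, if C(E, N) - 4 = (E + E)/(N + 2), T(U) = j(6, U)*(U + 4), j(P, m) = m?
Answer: 27/8 ≈ 3.3750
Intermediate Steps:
r = 1 (r = -2 + 3 = 1)
T(U) = U*(4 + U) (T(U) = U*(U + 4) = U*(4 + U))
C(E, N) = 4 + 2*E/(2 + N) (C(E, N) = 4 + (E + E)/(N + 2) = 4 + (2*E)/(2 + N) = 4 + 2*E/(2 + N))
C(T(r), -6)³ = (2*(4 + 1*(4 + 1) + 2*(-6))/(2 - 6))³ = (2*(4 + 1*5 - 12)/(-4))³ = (2*(-¼)*(4 + 5 - 12))³ = (2*(-¼)*(-3))³ = (3/2)³ = 27/8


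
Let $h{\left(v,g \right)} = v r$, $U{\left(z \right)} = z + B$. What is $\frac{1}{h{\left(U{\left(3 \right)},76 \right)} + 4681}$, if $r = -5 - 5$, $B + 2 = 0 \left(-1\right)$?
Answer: $\frac{1}{4671} \approx 0.00021409$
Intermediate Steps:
$B = -2$ ($B = -2 + 0 \left(-1\right) = -2 + 0 = -2$)
$r = -10$
$U{\left(z \right)} = -2 + z$ ($U{\left(z \right)} = z - 2 = -2 + z$)
$h{\left(v,g \right)} = - 10 v$ ($h{\left(v,g \right)} = v \left(-10\right) = - 10 v$)
$\frac{1}{h{\left(U{\left(3 \right)},76 \right)} + 4681} = \frac{1}{- 10 \left(-2 + 3\right) + 4681} = \frac{1}{\left(-10\right) 1 + 4681} = \frac{1}{-10 + 4681} = \frac{1}{4671}$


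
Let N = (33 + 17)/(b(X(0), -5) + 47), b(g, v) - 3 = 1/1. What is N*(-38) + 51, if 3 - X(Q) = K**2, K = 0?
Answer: 701/51 ≈ 13.745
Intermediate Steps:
X(Q) = 3 (X(Q) = 3 - 1*0**2 = 3 - 1*0 = 3 + 0 = 3)
b(g, v) = 4 (b(g, v) = 3 + 1/1 = 3 + 1 = 4)
N = 50/51 (N = (33 + 17)/(4 + 47) = 50/51 ≈ 0.98039)
N*(-38) + 51 = (50/51)*(-38) + 51 = -1900/51 + 51 = 701/51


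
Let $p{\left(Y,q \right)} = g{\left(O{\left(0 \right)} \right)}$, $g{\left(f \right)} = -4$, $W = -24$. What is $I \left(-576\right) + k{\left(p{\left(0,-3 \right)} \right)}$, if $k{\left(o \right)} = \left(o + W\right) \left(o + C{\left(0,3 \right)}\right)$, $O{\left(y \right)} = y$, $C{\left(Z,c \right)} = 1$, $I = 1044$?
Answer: $-601260$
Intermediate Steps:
$p{\left(Y,q \right)} = -4$
$k{\left(o \right)} = \left(1 + o\right) \left(-24 + o\right)$ ($k{\left(o \right)} = \left(o - 24\right) \left(o + 1\right) = \left(-24 + o\right) \left(1 + o\right) = \left(1 + o\right) \left(-24 + o\right)$)
$I \left(-576\right) + k{\left(p{\left(0,-3 \right)} \right)} = 1044 \left(-576\right) - \left(-68 - 16\right) = -601344 + \left(-24 + 16 + 92\right) = -601344 + 84 = -601260$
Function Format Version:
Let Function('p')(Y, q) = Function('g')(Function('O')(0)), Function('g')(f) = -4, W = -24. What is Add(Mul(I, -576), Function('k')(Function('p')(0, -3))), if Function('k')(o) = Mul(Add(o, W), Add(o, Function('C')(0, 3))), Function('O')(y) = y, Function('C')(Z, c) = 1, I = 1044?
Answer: -601260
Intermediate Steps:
Function('p')(Y, q) = -4
Function('k')(o) = Mul(Add(1, o), Add(-24, o)) (Function('k')(o) = Mul(Add(o, -24), Add(o, 1)) = Mul(Add(-24, o), Add(1, o)) = Mul(Add(1, o), Add(-24, o)))
Add(Mul(I, -576), Function('k')(Function('p')(0, -3))) = Add(Mul(1044, -576), Add(-24, Pow(-4, 2), Mul(-23, -4))) = Add(-601344, Add(-24, 16, 92)) = Add(-601344, 84) = -601260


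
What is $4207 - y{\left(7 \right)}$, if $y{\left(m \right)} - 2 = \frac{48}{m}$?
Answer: $\frac{29387}{7} \approx 4198.1$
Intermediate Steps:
$y{\left(m \right)} = 2 + \frac{48}{m}$
$4207 - y{\left(7 \right)} = 4207 - \left(2 + \frac{48}{7}\right) = 4207 - \frac{62}{7} = \frac{29387}{7}$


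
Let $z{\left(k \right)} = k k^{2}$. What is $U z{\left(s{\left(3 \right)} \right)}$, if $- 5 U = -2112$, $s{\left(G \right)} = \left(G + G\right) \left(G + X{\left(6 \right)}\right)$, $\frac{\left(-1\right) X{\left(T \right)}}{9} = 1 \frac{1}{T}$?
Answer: $\frac{1539648}{5} \approx 3.0793 \cdot 10^{5}$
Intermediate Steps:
$X{\left(T \right)} = - \frac{9}{T}$ ($X{\left(T \right)} = - 9 \cdot 1 \frac{1}{T} = - \frac{9}{T}$)
$s{\left(G \right)} = 2 G \left(- \frac{3}{2} + G\right)$ ($s{\left(G \right)} = \left(G + G\right) \left(G - \frac{9}{6}\right) = 2 G \left(G - \frac{3}{2}\right) = 2 G \left(- \frac{3}{2} + G\right)$)
$U = \frac{2112}{5}$ ($U = \left(- \frac{1}{5}\right) \left(-2112\right) = \frac{2112}{5} \approx 422.4$)
$z{\left(k \right)} = k^{3}$
$U z{\left(s{\left(3 \right)} \right)} = \frac{2112 \left(3 \left(-3 + 2 \cdot 3\right)\right)^{3}}{5} = \frac{2112 \left(3 \left(-3 + 6\right)\right)^{3}}{5} = \frac{2112 \left(3 \cdot 3\right)^{3}}{5} = \frac{2112 \cdot 9^{3}}{5} = \frac{2112}{5} \cdot 729 = \frac{1539648}{5}$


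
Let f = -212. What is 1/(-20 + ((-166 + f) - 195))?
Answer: -1/593 ≈ -0.0016863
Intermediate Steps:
1/(-20 + ((-166 + f) - 195)) = 1/(-20 + ((-166 - 212) - 195)) = 1/(-20 + (-378 - 195)) = 1/(-20 - 573) = 1/(-593) = -1/593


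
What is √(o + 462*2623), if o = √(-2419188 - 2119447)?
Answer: √(1211826 + I*√4538635) ≈ 1100.8 + 0.968*I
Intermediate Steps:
o = I*√4538635 (o = √(-4538635) = I*√4538635 ≈ 2130.4*I)
√(o + 462*2623) = √(I*√4538635 + 462*2623) = √(I*√4538635 + 1211826) = √(1211826 + I*√4538635)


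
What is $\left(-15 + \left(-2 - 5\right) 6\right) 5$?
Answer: $-285$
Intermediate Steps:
$\left(-15 + \left(-2 - 5\right) 6\right) 5 = \left(-15 - 42\right) 5 = \left(-57\right) 5 = -285$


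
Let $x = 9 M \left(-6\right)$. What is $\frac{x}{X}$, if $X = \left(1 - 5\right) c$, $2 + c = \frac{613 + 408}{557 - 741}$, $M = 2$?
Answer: $- \frac{1656}{463} \approx -3.5767$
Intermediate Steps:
$c = - \frac{1389}{184}$ ($c = -2 + \frac{613 + 408}{557 - 741} = -2 + \frac{1021}{-184} = -2 + 1021 \left(- \frac{1}{184}\right) = -2 - \frac{1021}{184} = - \frac{1389}{184} \approx -7.5489$)
$X = \frac{1389}{46}$ ($X = \left(1 - 5\right) \left(- \frac{1389}{184}\right) = \left(-4\right) \left(- \frac{1389}{184}\right) = \frac{1389}{46} \approx 30.196$)
$x = -108$ ($x = 9 \cdot 2 \left(-6\right) = 9 \left(-12\right) = -108$)
$\frac{x}{X} = - \frac{108}{\frac{1389}{46}} = \left(-108\right) \frac{46}{1389} = - \frac{1656}{463}$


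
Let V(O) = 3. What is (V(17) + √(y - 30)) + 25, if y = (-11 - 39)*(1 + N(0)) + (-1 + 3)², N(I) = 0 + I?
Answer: 28 + 2*I*√19 ≈ 28.0 + 8.7178*I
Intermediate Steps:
N(I) = I
y = -46 (y = (-11 - 39)*(1 + 0) + (-1 + 3)² = -50*1 + 2² = -50 + 4 = -46)
(V(17) + √(y - 30)) + 25 = (3 + √(-46 - 30)) + 25 = (3 + √(-76)) + 25 = (3 + 2*I*√19) + 25 = 28 + 2*I*√19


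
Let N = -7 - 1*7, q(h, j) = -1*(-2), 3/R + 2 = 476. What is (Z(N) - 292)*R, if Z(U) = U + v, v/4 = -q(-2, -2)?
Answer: -157/79 ≈ -1.9873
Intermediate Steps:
R = 1/158 (R = 3/(-2 + 476) = 3/474 = 3*(1/474) = 1/158 ≈ 0.0063291)
q(h, j) = 2
N = -14 (N = -7 - 7 = -14)
v = -8 (v = 4*(-1*2) = 4*(-2) = -8)
Z(U) = -8 + U (Z(U) = U - 8 = -8 + U)
(Z(N) - 292)*R = ((-8 - 14) - 292)*(1/158) = (-22 - 292)*(1/158) = -314*1/158 = -157/79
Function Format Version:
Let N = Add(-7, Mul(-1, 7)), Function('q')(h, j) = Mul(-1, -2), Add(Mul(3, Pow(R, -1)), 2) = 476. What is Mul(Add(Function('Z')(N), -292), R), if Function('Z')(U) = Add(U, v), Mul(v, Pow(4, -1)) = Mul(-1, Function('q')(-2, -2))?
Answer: Rational(-157, 79) ≈ -1.9873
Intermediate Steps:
R = Rational(1, 158) (R = Mul(3, Pow(Add(-2, 476), -1)) = Mul(3, Pow(474, -1)) = Mul(3, Rational(1, 474)) = Rational(1, 158) ≈ 0.0063291)
Function('q')(h, j) = 2
N = -14 (N = Add(-7, -7) = -14)
v = -8 (v = Mul(4, Mul(-1, 2)) = Mul(4, -2) = -8)
Function('Z')(U) = Add(-8, U) (Function('Z')(U) = Add(U, -8) = Add(-8, U))
Mul(Add(Function('Z')(N), -292), R) = Mul(Add(Add(-8, -14), -292), Rational(1, 158)) = Mul(Add(-22, -292), Rational(1, 158)) = Mul(-314, Rational(1, 158)) = Rational(-157, 79)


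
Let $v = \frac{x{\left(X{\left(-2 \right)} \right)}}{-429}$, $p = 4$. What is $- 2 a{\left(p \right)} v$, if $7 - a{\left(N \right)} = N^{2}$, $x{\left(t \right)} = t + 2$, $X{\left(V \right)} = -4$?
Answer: $\frac{12}{143} \approx 0.083916$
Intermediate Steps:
$x{\left(t \right)} = 2 + t$
$a{\left(N \right)} = 7 - N^{2}$
$v = \frac{2}{429}$ ($v = \frac{2 - 4}{-429} = \left(-2\right) \left(- \frac{1}{429}\right) = \frac{2}{429} \approx 0.004662$)
$- 2 a{\left(p \right)} v = - 2 \left(7 - 4^{2}\right) \frac{2}{429} = - 2 \left(7 - 16\right) \frac{2}{429} = \left(-2\right) \left(-9\right) \frac{2}{429} = 18 \cdot \frac{2}{429} = \frac{12}{143}$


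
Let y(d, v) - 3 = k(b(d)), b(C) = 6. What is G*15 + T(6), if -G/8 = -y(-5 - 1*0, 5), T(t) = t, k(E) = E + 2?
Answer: 1326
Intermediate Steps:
k(E) = 2 + E
y(d, v) = 11 (y(d, v) = 3 + (2 + 6) = 3 + 8 = 11)
G = 88 (G = -(-8)*11 = -8*(-11) = 88)
G*15 + T(6) = 88*15 + 6 = 1320 + 6 = 1326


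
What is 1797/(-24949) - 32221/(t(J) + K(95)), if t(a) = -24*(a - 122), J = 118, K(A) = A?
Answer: -804224956/4765259 ≈ -168.77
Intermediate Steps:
t(a) = 2928 - 24*a (t(a) = -24*(-122 + a) = 2928 - 24*a)
1797/(-24949) - 32221/(t(J) + K(95)) = 1797/(-24949) - 32221/((2928 - 24*118) + 95) = 1797*(-1/24949) - 32221/((2928 - 2832) + 95) = -1797/24949 - 32221/(96 + 95) = -1797/24949 - 32221/191 = -804224956/4765259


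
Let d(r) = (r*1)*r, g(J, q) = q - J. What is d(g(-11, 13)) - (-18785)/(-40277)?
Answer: 23180767/40277 ≈ 575.53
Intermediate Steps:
d(r) = r**2 (d(r) = r*r = r**2)
d(g(-11, 13)) - (-18785)/(-40277) = (13 - 1*(-11))**2 - (-18785)/(-40277) = (13 + 11)**2 - (-18785)*(-1)/40277 = 24**2 - 1*18785/40277 = 576 - 18785/40277 = 23180767/40277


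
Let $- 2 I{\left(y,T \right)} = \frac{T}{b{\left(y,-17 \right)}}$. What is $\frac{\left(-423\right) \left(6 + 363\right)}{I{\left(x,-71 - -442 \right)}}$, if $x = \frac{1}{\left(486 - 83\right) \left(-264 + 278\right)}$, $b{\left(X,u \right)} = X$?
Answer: $\frac{156087}{1046591} \approx 0.14914$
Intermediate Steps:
$x = \frac{1}{5642}$ ($x = \frac{1}{403 \cdot 14} = \frac{1}{5642} \approx 0.00017724$)
$I{\left(y,T \right)} = - \frac{T}{2 y}$ ($I{\left(y,T \right)} = - \frac{T \frac{1}{y}}{2} = - \frac{T}{2 y}$)
$\frac{\left(-423\right) \left(6 + 363\right)}{I{\left(x,-71 - -442 \right)}} = \frac{\left(-423\right) \left(6 + 363\right)}{\left(- \frac{1}{2}\right) \left(-71 - -442\right) \frac{1}{\frac{1}{5642}}} = \frac{\left(-423\right) 369}{\left(- \frac{1}{2}\right) \left(-71 + 442\right) 5642} = - \frac{156087}{\left(- \frac{1}{2}\right) 371 \cdot 5642} = - \frac{156087}{-1046591} = \left(-156087\right) \left(- \frac{1}{1046591}\right) = \frac{156087}{1046591}$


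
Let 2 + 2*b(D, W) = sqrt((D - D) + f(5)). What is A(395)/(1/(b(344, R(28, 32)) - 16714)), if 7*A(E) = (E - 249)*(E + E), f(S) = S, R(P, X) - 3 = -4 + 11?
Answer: -1927908100/7 + 57670*sqrt(5)/7 ≈ -2.7540e+8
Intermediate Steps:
R(P, X) = 10 (R(P, X) = 3 + (-4 + 11) = 3 + 7 = 10)
b(D, W) = -1 + sqrt(5)/2 (b(D, W) = -1 + sqrt((D - D) + 5)/2 = -1 + sqrt(0 + 5)/2 = -1 + sqrt(5)/2)
A(E) = 2*E*(-249 + E)/7 (A(E) = ((E - 249)*(E + E))/7 = ((-249 + E)*(2*E))/7 = (2*E*(-249 + E))/7 = 2*E*(-249 + E)/7)
A(395)/(1/(b(344, R(28, 32)) - 16714)) = ((2/7)*395*(-249 + 395))/(1/((-1 + sqrt(5)/2) - 16714)) = ((2/7)*395*146)/(1/(-16715 + sqrt(5)/2)) = 115340*(-16715 + sqrt(5)/2)/7 = -1927908100/7 + 57670*sqrt(5)/7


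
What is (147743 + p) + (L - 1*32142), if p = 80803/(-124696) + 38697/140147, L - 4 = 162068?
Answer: 4852543070907047/17475770312 ≈ 2.7767e+5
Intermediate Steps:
L = 162072 (L = 4 + 162068 = 162072)
p = -6498936929/17475770312 (p = 80803*(-1/124696) + 38697*(1/140147) = -80803/124696 + 38697/140147 = -6498936929/17475770312 ≈ -0.37188)
(147743 + p) + (L - 1*32142) = (147743 - 6498936929/17475770312) + (162072 - 1*32142) = 2581916234268887/17475770312 + (162072 - 32142) = 2581916234268887/17475770312 + 129930 = 4852543070907047/17475770312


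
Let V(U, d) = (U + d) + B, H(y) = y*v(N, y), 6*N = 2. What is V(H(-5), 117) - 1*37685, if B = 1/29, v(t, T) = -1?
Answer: -1089326/29 ≈ -37563.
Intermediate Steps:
N = ⅓ (N = (⅙)*2 = ⅓ ≈ 0.33333)
B = 1/29 ≈ 0.034483
H(y) = -y (H(y) = y*(-1) = -y)
V(U, d) = 1/29 + U + d (V(U, d) = (U + d) + 1/29 = 1/29 + U + d)
V(H(-5), 117) - 1*37685 = (1/29 - 1*(-5) + 117) - 1*37685 = (1/29 + 5 + 117) - 37685 = 3539/29 - 37685 = -1089326/29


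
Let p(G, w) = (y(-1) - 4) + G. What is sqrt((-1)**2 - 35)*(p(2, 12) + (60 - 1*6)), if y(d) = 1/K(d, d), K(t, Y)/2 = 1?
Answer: 105*I*sqrt(34)/2 ≈ 306.13*I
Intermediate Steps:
K(t, Y) = 2 (K(t, Y) = 2*1 = 2)
y(d) = 1/2
p(G, w) = -7/2 + G (p(G, w) = (1/2 - 4) + G = -7/2 + G)
sqrt((-1)**2 - 35)*(p(2, 12) + (60 - 1*6)) = sqrt((-1)**2 - 35)*((-7/2 + 2) + (60 - 1*6)) = sqrt(1 - 35)*(-3/2 + (60 - 6)) = sqrt(-34)*(-3/2 + 54) = (I*sqrt(34))*(105/2) = 105*I*sqrt(34)/2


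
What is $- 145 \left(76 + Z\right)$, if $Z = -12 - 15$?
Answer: $-7105$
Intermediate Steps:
$Z = -27$
$- 145 \left(76 + Z\right) = - 145 \left(76 - 27\right) = \left(-145\right) 49 = -7105$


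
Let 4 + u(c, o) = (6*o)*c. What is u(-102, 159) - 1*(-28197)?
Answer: -69115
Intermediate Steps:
u(c, o) = -4 + 6*c*o (u(c, o) = -4 + (6*o)*c = -4 + 6*c*o)
u(-102, 159) - 1*(-28197) = (-4 + 6*(-102)*159) - 1*(-28197) = (-4 - 97308) + 28197 = -97312 + 28197 = -69115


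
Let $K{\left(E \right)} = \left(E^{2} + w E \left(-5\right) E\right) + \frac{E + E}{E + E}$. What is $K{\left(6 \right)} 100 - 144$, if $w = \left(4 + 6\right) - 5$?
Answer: $-86444$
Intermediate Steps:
$w = 5$ ($w = 10 - 5 = 5$)
$K{\left(E \right)} = 1 - 24 E^{2}$ ($K{\left(E \right)} = \left(E^{2} + 5 E \left(-5\right) E\right) + \frac{E + E}{E + E} = \left(E^{2} + - 25 E E\right) + \frac{2 E}{2 E} = \left(E^{2} - 25 E^{2}\right) + 2 E \frac{1}{2 E} = - 24 E^{2} + 1 = 1 - 24 E^{2}$)
$K{\left(6 \right)} 100 - 144 = \left(1 - 24 \cdot 6^{2}\right) 100 - 144 = \left(1 - 864\right) 100 - 144 = \left(-863\right) 100 - 144 = -86300 - 144 = -86444$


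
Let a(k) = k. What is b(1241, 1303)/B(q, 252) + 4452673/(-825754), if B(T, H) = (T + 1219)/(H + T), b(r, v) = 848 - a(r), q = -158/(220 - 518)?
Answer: -1084988249477/12503979945 ≈ -86.771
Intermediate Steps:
q = 79/149 (q = -158/(-298) = -158*(-1/298) = 79/149 ≈ 0.53020)
b(r, v) = 848 - r
B(T, H) = (1219 + T)/(H + T)
b(1241, 1303)/B(q, 252) + 4452673/(-825754) = (848 - 1*1241)/(((1219 + 79/149)/(252 + 79/149))) + 4452673/(-825754) = (848 - 1241)/(((181710/149)/(37627/149))) + 4452673*(-1/825754) = -393/((149/37627)*(181710/149)) - 4452673/825754 = -393/181710/37627 - 4452673/825754 = -393*37627/181710 - 4452673/825754 = -4929137/60570 - 4452673/825754 = -1084988249477/12503979945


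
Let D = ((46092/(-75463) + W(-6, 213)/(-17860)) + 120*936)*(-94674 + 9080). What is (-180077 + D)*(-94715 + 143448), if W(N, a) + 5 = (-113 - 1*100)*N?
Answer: -722492179111015574683/1542070 ≈ -4.6852e+14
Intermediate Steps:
W(N, a) = -5 - 213*N (W(N, a) = -5 + (-113 - 1*100)*N = -5 + (-113 - 100)*N = -5 - 213*N)
D = -14825244626412761/1542070 (D = ((46092/(-75463) + (-5 - 213*(-6))/(-17860)) + 120*936)*(-94674 + 9080) = ((46092*(-1/75463) + (-5 + 1278)*(-1/17860)) + 112320)*(-85594) = ((-2004/3281 + 1273*(-1/17860)) + 112320)*(-85594) = ((-2004/3281 - 67/940) + 112320)*(-85594) = (-2103587/3084140 + 112320)*(-85594) = (346408501213/3084140)*(-85594) = -14825244626412761/1542070 ≈ -9.6139e+9)
(-180077 + D)*(-94715 + 143448) = (-180077 - 14825244626412761/1542070)*(-94715 + 143448) = -14825522317752151/1542070*48733 = -722492179111015574683/1542070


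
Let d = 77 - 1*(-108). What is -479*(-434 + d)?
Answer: 119271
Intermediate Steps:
d = 185 (d = 77 + 108 = 185)
-479*(-434 + d) = -479*(-434 + 185) = -479*(-249) = 119271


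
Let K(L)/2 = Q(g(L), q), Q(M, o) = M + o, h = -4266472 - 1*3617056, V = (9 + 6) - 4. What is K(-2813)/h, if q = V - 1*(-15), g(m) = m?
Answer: 2787/3941764 ≈ 0.00070704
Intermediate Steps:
V = 11 (V = 15 - 4 = 11)
q = 26 (q = 11 - 1*(-15) = 11 + 15 = 26)
h = -7883528 (h = -4266472 - 3617056 = -7883528)
K(L) = 52 + 2*L (K(L) = 2*(L + 26) = 2*(26 + L) = 52 + 2*L)
K(-2813)/h = (52 + 2*(-2813))/(-7883528) = (52 - 5626)*(-1/7883528) = -5574*(-1/7883528) = 2787/3941764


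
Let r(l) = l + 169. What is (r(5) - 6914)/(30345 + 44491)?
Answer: -1685/18709 ≈ -0.090064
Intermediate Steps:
r(l) = 169 + l
(r(5) - 6914)/(30345 + 44491) = ((169 + 5) - 6914)/(30345 + 44491) = (174 - 6914)/74836 = -6740*1/74836 = -1685/18709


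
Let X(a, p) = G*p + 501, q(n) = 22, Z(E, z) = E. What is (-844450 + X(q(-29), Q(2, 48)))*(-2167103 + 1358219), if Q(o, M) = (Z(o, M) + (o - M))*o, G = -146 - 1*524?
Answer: 634965042276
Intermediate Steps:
G = -670 (G = -146 - 524 = -670)
Q(o, M) = o*(-M + 2*o) (Q(o, M) = (o + (o - M))*o = (-M + 2*o)*o = o*(-M + 2*o))
X(a, p) = 501 - 670*p (X(a, p) = -670*p + 501 = 501 - 670*p)
(-844450 + X(q(-29), Q(2, 48)))*(-2167103 + 1358219) = (-844450 + (501 - 1340*(-1*48 + 2*2)))*(-2167103 + 1358219) = (-844450 + (501 - 1340*(-48 + 4)))*(-808884) = (-844450 + (501 - 1340*(-44)))*(-808884) = (-844450 + (501 - 670*(-88)))*(-808884) = (-844450 + (501 + 58960))*(-808884) = (-844450 + 59461)*(-808884) = -784989*(-808884) = 634965042276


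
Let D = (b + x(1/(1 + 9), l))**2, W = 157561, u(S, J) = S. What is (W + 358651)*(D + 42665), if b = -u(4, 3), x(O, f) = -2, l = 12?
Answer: 22042768612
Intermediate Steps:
b = -4 (b = -1*4 = -4)
D = 36 (D = (-4 - 2)**2 = (-6)**2 = 36)
(W + 358651)*(D + 42665) = (157561 + 358651)*(36 + 42665) = 516212*42701 = 22042768612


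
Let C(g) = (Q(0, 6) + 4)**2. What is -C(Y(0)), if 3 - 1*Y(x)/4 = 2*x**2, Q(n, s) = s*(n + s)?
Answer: -1600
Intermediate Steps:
Y(x) = 12 - 8*x**2
C(g) = 1600 (C(g) = (6*(0 + 6) + 4)**2 = (6*6 + 4)**2 = (36 + 4)**2 = 40**2 = 1600)
-C(Y(0)) = -1*1600 = -1600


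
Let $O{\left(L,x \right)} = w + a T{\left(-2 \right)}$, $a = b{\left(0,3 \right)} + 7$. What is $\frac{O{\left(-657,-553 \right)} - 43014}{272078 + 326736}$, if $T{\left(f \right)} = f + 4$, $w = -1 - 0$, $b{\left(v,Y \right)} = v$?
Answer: $- \frac{43001}{598814} \approx -0.07181$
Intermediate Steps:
$w = -1$ ($w = -1 + 0 = -1$)
$T{\left(f \right)} = 4 + f$
$a = 7$ ($a = 0 + 7 = 7$)
$O{\left(L,x \right)} = 13$ ($O{\left(L,x \right)} = -1 + 7 \left(4 - 2\right) = -1 + 7 \cdot 2 = -1 + 14 = 13$)
$\frac{O{\left(-657,-553 \right)} - 43014}{272078 + 326736} = \frac{13 - 43014}{272078 + 326736} = - \frac{43001}{598814}$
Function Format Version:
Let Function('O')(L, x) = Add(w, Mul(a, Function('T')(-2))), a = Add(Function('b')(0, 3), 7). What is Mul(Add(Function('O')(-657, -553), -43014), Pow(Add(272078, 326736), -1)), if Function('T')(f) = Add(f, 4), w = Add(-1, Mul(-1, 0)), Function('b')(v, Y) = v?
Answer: Rational(-43001, 598814) ≈ -0.071810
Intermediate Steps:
w = -1 (w = Add(-1, 0) = -1)
Function('T')(f) = Add(4, f)
a = 7 (a = Add(0, 7) = 7)
Function('O')(L, x) = 13 (Function('O')(L, x) = Add(-1, Mul(7, Add(4, -2))) = Add(-1, Mul(7, 2)) = Add(-1, 14) = 13)
Mul(Add(Function('O')(-657, -553), -43014), Pow(Add(272078, 326736), -1)) = Mul(Add(13, -43014), Pow(Add(272078, 326736), -1)) = Mul(-43001, Pow(598814, -1)) = Mul(-43001, Rational(1, 598814)) = Rational(-43001, 598814)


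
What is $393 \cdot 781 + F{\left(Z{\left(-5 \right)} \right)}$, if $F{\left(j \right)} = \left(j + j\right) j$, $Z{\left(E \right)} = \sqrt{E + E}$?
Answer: $306913$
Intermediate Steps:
$Z{\left(E \right)} = \sqrt{2} \sqrt{E}$ ($Z{\left(E \right)} = \sqrt{2 E} = \sqrt{2} \sqrt{E}$)
$F{\left(j \right)} = 2 j^{2}$ ($F{\left(j \right)} = 2 j j = 2 j^{2}$)
$393 \cdot 781 + F{\left(Z{\left(-5 \right)} \right)} = 393 \cdot 781 + 2 \left(\sqrt{2} \sqrt{-5}\right)^{2} = 306933 + 2 \left(\sqrt{2} i \sqrt{5}\right)^{2} = 306933 + 2 \left(i \sqrt{10}\right)^{2} = 306933 + 2 \left(-10\right) = 306933 - 20 = 306913$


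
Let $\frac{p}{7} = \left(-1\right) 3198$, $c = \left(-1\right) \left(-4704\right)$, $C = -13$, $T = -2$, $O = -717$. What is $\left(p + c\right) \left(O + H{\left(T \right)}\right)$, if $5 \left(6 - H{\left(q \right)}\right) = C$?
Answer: $\frac{62629644}{5} \approx 1.2526 \cdot 10^{7}$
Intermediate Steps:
$c = 4704$
$H{\left(q \right)} = \frac{43}{5}$ ($H{\left(q \right)} = 6 - - \frac{13}{5} = 6 + \frac{13}{5} = \frac{43}{5}$)
$p = -22386$ ($p = 7 \left(\left(-1\right) 3198\right) = 7 \left(-3198\right) = -22386$)
$\left(p + c\right) \left(O + H{\left(T \right)}\right) = \left(-22386 + 4704\right) \left(-717 + \frac{43}{5}\right) = \left(-17682\right) \left(- \frac{3542}{5}\right) = \frac{62629644}{5}$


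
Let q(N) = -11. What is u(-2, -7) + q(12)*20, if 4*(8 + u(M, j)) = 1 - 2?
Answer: -913/4 ≈ -228.25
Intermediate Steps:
u(M, j) = -33/4 (u(M, j) = -8 + (1 - 2)/4 = -8 + (¼)*(-1) = -8 - ¼ = -33/4)
u(-2, -7) + q(12)*20 = -33/4 - 11*20 = -33/4 - 220 = -913/4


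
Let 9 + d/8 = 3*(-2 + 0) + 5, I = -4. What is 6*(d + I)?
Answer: -504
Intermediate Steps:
d = -80 (d = -72 + 8*(3*(-2 + 0) + 5) = -72 + 8*(3*(-2) + 5) = -72 + 8*(-6 + 5) = -72 + 8*(-1) = -72 - 8 = -80)
6*(d + I) = 6*(-80 - 4) = 6*(-84) = -504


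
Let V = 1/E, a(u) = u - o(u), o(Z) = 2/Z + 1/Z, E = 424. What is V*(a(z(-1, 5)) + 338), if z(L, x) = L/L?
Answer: 42/53 ≈ 0.79245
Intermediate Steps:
o(Z) = 3/Z (o(Z) = 2/Z + 1/Z = 3/Z)
z(L, x) = 1
a(u) = u - 3/u
V = 1/424 ≈ 0.0023585
V*(a(z(-1, 5)) + 338) = ((1 - 3/1) + 338)/424 = ((1 - 3*1) + 338)/424 = ((1 - 3) + 338)/424 = (-2 + 338)/424 = (1/424)*336 = 42/53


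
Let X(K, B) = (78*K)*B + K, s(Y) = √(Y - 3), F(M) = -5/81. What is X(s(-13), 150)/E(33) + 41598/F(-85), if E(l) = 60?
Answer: -3369438/5 + 11701*I/15 ≈ -6.7389e+5 + 780.07*I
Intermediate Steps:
F(M) = -5/81 (F(M) = -5*1/81 = -5/81)
s(Y) = √(-3 + Y)
X(K, B) = K + 78*B*K (X(K, B) = 78*B*K + K = K + 78*B*K)
X(s(-13), 150)/E(33) + 41598/F(-85) = (√(-3 - 13)*(1 + 78*150))/60 + 41598/(-5/81) = (√(-16)*(1 + 11700))*(1/60) + 41598*(-81/5) = ((4*I)*11701)*(1/60) - 3369438/5 = (46804*I)*(1/60) - 3369438/5 = 11701*I/15 - 3369438/5 = -3369438/5 + 11701*I/15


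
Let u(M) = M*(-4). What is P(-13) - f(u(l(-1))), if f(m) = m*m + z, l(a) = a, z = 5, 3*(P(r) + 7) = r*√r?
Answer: -28 - 13*I*√13/3 ≈ -28.0 - 15.624*I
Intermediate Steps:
P(r) = -7 + r^(3/2)/3 (P(r) = -7 + (r*√r)/3 = -7 + r^(3/2)/3)
u(M) = -4*M
f(m) = 5 + m² (f(m) = m*m + 5 = m² + 5 = 5 + m²)
P(-13) - f(u(l(-1))) = (-7 + (-13)^(3/2)/3) - (5 + (-4*(-1))²) = (-7 + (-13*I*√13)/3) - (5 + 4²) = (-7 - 13*I*√13/3) - (5 + 16) = (-7 - 13*I*√13/3) - 1*21 = (-7 - 13*I*√13/3) - 21 = -28 - 13*I*√13/3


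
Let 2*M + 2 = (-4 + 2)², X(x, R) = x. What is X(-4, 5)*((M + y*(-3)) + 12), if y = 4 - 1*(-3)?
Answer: 32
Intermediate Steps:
y = 7 (y = 4 + 3 = 7)
M = 1 (M = -1 + (-4 + 2)²/2 = -1 + (½)*(-2)² = -1 + (½)*4 = -1 + 2 = 1)
X(-4, 5)*((M + y*(-3)) + 12) = -4*((1 + 7*(-3)) + 12) = -4*((1 - 21) + 12) = -4*(-20 + 12) = -4*(-8) = 32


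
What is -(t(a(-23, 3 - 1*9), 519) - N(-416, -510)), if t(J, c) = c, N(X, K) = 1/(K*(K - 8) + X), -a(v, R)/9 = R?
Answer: -136893515/263764 ≈ -519.00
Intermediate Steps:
a(v, R) = -9*R
N(X, K) = 1/(X + K*(-8 + K)) (N(X, K) = 1/(K*(-8 + K) + X) = 1/(X + K*(-8 + K)))
-(t(a(-23, 3 - 1*9), 519) - N(-416, -510)) = -(519 - 1/(-416 + (-510)**2 - 8*(-510))) = -(519 - 1/(-416 + 260100 + 4080)) = -(519 - 1/263764) = -1*136893515/263764 = -136893515/263764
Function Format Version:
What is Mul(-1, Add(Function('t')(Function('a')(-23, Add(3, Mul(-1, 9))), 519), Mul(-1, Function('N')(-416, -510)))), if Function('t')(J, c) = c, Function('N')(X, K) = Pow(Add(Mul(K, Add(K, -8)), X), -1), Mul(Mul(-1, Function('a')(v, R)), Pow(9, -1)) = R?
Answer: Rational(-136893515, 263764) ≈ -519.00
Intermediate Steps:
Function('a')(v, R) = Mul(-9, R)
Function('N')(X, K) = Pow(Add(X, Mul(K, Add(-8, K))), -1) (Function('N')(X, K) = Pow(Add(Mul(K, Add(-8, K)), X), -1) = Pow(Add(X, Mul(K, Add(-8, K))), -1))
Mul(-1, Add(Function('t')(Function('a')(-23, Add(3, Mul(-1, 9))), 519), Mul(-1, Function('N')(-416, -510)))) = Mul(-1, Add(519, Mul(-1, Pow(Add(-416, Pow(-510, 2), Mul(-8, -510)), -1)))) = Mul(-1, Add(519, Mul(-1, Pow(Add(-416, 260100, 4080), -1)))) = Mul(-1, Add(519, Mul(-1, Pow(263764, -1)))) = Mul(-1, Add(519, Mul(-1, Rational(1, 263764)))) = Mul(-1, Add(519, Rational(-1, 263764))) = Mul(-1, Rational(136893515, 263764)) = Rational(-136893515, 263764)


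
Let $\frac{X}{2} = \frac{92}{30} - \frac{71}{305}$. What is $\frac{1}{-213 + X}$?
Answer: $- \frac{915}{189709} \approx -0.0048232$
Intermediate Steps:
$X = \frac{5186}{915}$ ($X = 2 \left(\frac{92}{30} - \frac{71}{305}\right) = 2 \left(92 \cdot \frac{1}{30} - \frac{71}{305}\right) = 2 \left(\frac{46}{15} - \frac{71}{305}\right) = 2 \cdot \frac{2593}{915} = \frac{5186}{915} \approx 5.6678$)
$\frac{1}{-213 + X} = \frac{1}{-213 + \frac{5186}{915}} = \frac{1}{- \frac{189709}{915}} = - \frac{915}{189709}$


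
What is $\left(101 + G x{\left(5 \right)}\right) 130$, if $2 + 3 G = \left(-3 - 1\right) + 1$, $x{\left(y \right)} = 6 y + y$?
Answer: $\frac{16640}{3} \approx 5546.7$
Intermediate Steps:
$x{\left(y \right)} = 7 y$
$G = - \frac{5}{3}$ ($G = - \frac{2}{3} + \frac{\left(-3 - 1\right) + 1}{3} = - \frac{2}{3} + \frac{-4 + 1}{3} = - \frac{2}{3} + \frac{1}{3} \left(-3\right) = - \frac{2}{3} - 1 = - \frac{5}{3} \approx -1.6667$)
$\left(101 + G x{\left(5 \right)}\right) 130 = \left(101 - \frac{5 \cdot 7 \cdot 5}{3}\right) 130 = \left(101 - \frac{175}{3}\right) 130 = \frac{128}{3} \cdot 130 = \frac{16640}{3}$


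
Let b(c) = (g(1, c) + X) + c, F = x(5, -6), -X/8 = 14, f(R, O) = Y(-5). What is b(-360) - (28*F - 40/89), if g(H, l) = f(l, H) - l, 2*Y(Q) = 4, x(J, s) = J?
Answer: -22210/89 ≈ -249.55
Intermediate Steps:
Y(Q) = 2 (Y(Q) = (½)*4 = 2)
f(R, O) = 2
X = -112 (X = -8*14 = -112)
g(H, l) = 2 - l
F = 5
b(c) = -110 (b(c) = ((2 - c) - 112) + c = (-110 - c) + c = -110)
b(-360) - (28*F - 40/89) = -110 - (28*5 - 40/89) = -110 - (140 - 40*1/89) = -110 - (140 - 40/89) = -110 - 1*12420/89 = -110 - 12420/89 = -22210/89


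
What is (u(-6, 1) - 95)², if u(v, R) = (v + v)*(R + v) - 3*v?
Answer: 289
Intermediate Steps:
u(v, R) = -3*v + 2*v*(R + v) (u(v, R) = (2*v)*(R + v) - 3*v = 2*v*(R + v) - 3*v = -3*v + 2*v*(R + v))
(u(-6, 1) - 95)² = (-6*(-3 + 2*1 + 2*(-6)) - 95)² = (-6*(-3 + 2 - 12) - 95)² = (-6*(-13) - 95)² = (78 - 95)² = (-17)² = 289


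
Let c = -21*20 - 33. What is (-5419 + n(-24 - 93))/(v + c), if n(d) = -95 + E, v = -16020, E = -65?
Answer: 5579/16473 ≈ 0.33868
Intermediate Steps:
c = -453 (c = -420 - 33 = -453)
n(d) = -160 (n(d) = -95 - 65 = -160)
(-5419 + n(-24 - 93))/(v + c) = (-5419 - 160)/(-16020 - 453) = -5579/(-16473) = -5579*(-1/16473) = 5579/16473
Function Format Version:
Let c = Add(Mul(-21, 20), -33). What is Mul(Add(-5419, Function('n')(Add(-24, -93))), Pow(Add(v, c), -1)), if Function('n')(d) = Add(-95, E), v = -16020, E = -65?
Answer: Rational(5579, 16473) ≈ 0.33868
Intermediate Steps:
c = -453 (c = Add(-420, -33) = -453)
Function('n')(d) = -160 (Function('n')(d) = Add(-95, -65) = -160)
Mul(Add(-5419, Function('n')(Add(-24, -93))), Pow(Add(v, c), -1)) = Mul(Add(-5419, -160), Pow(Add(-16020, -453), -1)) = Mul(-5579, Pow(-16473, -1)) = Mul(-5579, Rational(-1, 16473)) = Rational(5579, 16473)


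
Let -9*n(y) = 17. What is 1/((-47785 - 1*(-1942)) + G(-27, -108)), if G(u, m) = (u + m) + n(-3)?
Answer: -9/413819 ≈ -2.1749e-5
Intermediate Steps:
n(y) = -17/9 (n(y) = -⅑*17 = -17/9)
G(u, m) = -17/9 + m + u (G(u, m) = (u + m) - 17/9 = (m + u) - 17/9 = -17/9 + m + u)
1/((-47785 - 1*(-1942)) + G(-27, -108)) = 1/((-47785 - 1*(-1942)) + (-17/9 - 108 - 27)) = 1/((-47785 + 1942) - 1232/9) = 1/(-45843 - 1232/9) = 1/(-413819/9) = -9/413819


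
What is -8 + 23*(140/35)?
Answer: 84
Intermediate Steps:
-8 + 23*(140/35) = -8 + 23*(140*(1/35)) = -8 + 23*4 = -8 + 92 = 84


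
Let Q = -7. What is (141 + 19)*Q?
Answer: -1120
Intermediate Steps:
(141 + 19)*Q = (141 + 19)*(-7) = 160*(-7) = -1120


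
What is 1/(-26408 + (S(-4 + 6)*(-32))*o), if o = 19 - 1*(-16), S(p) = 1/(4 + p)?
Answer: -3/79784 ≈ -3.7602e-5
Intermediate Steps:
o = 35 (o = 19 + 16 = 35)
1/(-26408 + (S(-4 + 6)*(-32))*o) = 1/(-26408 + (-32/(4 + (-4 + 6)))*35) = 1/(-26408 + (-32/(4 + 2))*35) = 1/(-26408 + (-32/6)*35) = 1/(-26408 + ((⅙)*(-32))*35) = 1/(-26408 - 16/3*35) = 1/(-26408 - 560/3) = 1/(-79784/3) = -3/79784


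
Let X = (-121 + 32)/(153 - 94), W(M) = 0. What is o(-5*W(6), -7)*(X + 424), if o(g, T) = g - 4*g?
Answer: 0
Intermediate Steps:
o(g, T) = -3*g
X = -89/59 ≈ -1.5085
o(-5*W(6), -7)*(X + 424) = (-(-15)*0)*(-89/59 + 424) = -3*0*(24927/59) = 0*(24927/59) = 0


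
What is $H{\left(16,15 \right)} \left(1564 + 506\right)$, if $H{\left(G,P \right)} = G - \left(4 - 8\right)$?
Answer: $41400$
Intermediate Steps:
$H{\left(G,P \right)} = 4 + G$ ($H{\left(G,P \right)} = G - \left(4 - 8\right) = G - -4 = G + 4 = 4 + G$)
$H{\left(16,15 \right)} \left(1564 + 506\right) = \left(4 + 16\right) \left(1564 + 506\right) = 20 \cdot 2070 = 41400$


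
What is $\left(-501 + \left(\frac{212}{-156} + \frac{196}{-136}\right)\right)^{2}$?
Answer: $\frac{446276105521}{1758276} \approx 2.5381 \cdot 10^{5}$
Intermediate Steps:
$\left(-501 + \left(\frac{212}{-156} + \frac{196}{-136}\right)\right)^{2} = \left(-501 + \left(212 \left(- \frac{1}{156}\right) + 196 \left(- \frac{1}{136}\right)\right)\right)^{2} = \left(-501 - \frac{3713}{1326}\right)^{2} = \left(- \frac{668039}{1326}\right)^{2} = \frac{446276105521}{1758276}$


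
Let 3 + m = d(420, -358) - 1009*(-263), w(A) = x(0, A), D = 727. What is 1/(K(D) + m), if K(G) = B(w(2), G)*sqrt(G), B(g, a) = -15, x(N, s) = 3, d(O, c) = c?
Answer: 265006/70228016461 + 15*sqrt(727)/70228016461 ≈ 3.7793e-6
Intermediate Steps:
w(A) = 3
m = 265006 (m = -3 + (-358 - 1009*(-263)) = -3 + (-358 - 1*(-265367)) = -3 + (-358 + 265367) = -3 + 265009 = 265006)
K(G) = -15*sqrt(G)
1/(K(D) + m) = 1/(-15*sqrt(727) + 265006) = 1/(265006 - 15*sqrt(727))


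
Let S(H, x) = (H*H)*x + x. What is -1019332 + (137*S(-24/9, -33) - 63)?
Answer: -3168196/3 ≈ -1.0561e+6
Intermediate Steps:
S(H, x) = x + x*H² (S(H, x) = H²*x + x = x*H² + x = x + x*H²)
-1019332 + (137*S(-24/9, -33) - 63) = -1019332 + (137*(-33*(1 + (-24/9)²)) - 63) = -1019332 + (137*(-33*(1 + (-24*⅑)²)) - 63) = -1019332 + (137*(-33*(1 + (-8/3)²)) - 63) = -1019332 + (137*(-33*(1 + 64/9)) - 63) = -1019332 + (137*(-33*73/9) - 63) = -1019332 + (137*(-803/3) - 63) = -1019332 + (-110011/3 - 63) = -1019332 - 110200/3 = -3168196/3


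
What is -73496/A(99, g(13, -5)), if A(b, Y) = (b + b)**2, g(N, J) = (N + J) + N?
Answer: -18374/9801 ≈ -1.8747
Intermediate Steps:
g(N, J) = J + 2*N (g(N, J) = (J + N) + N = J + 2*N)
A(b, Y) = 4*b**2 (A(b, Y) = (2*b)**2 = 4*b**2)
-73496/A(99, g(13, -5)) = -73496/(4*99**2) = -73496/(4*9801) = -73496/39204 = -73496*1/39204 = -18374/9801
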